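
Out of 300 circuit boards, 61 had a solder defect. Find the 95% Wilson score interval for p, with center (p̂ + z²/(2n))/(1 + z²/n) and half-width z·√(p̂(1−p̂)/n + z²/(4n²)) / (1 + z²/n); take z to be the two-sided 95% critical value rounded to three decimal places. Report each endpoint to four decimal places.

(0.1617, 0.2525)

p̂ = 61/300 = 0.20333; z = 1.960, so z² = 3.841600.
1 + z²/n = 1.012805.
Center = (0.20333 + 0.006403)/1.012805 = 0.20708.
Radicand: p̂(1−p̂)/n + z²/(4n²) = 0.000539963 + 0.000010671 = 0.000550634.
Half-width = 1.960·√0.000550634/1.012805 = 0.04541.
So the interval runs from 0.1617 to 0.2525.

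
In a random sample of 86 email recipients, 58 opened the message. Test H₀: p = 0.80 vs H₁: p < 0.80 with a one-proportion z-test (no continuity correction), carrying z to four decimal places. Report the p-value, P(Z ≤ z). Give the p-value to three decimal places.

With x = 58 successes in n = 86, p̂ = 0.67442.
SE₀ = √(0.80·0.20/86) = 0.043133.
Test statistic (full precision, shown to 4 dp): z = (58/86 − 0.80)/SE₀ ≈ -2.9115.
p-value = P(Z ≤ z) with z = -2.9115 → 0.002.

p-value = 0.002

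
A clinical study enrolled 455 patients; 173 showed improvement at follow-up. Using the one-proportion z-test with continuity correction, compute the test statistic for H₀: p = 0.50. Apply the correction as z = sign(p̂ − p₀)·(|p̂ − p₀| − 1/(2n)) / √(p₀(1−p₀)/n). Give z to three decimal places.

p̂ = 173/455 = 0.38022. p̂ − p₀ = -0.119780.
1/(2n) = 0.001099.
Corrected numerator: |-0.119780| − 0.001099 = 0.118681.
Under H₀, SE = √(p₀(1−p₀)/n) = √(0.50·0.50/455) = √0.000549451 = 0.023440.
z = −0.118681/0.023440 = -5.063.

z = -5.063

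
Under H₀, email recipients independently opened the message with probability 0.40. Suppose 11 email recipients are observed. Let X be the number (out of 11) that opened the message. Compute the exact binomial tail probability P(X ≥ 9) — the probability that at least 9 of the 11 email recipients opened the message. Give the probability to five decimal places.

X ~ Binomial(n=11, p=0.40).
P(X ≥ 9) = C(11,9)·0.40^9·0.60^2 + C(11,10)·0.40^10·0.60^1 + C(11,11)·0.40^11·0.60^0.
= 0.005190 + 0.000692 + 0.000042 = 0.00592.

P = 0.00592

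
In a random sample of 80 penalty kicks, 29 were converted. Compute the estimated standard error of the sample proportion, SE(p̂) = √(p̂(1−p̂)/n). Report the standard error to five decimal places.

SE = 0.05375

With x = 29 successes in n = 80, p̂ = 0.36250.
p̂(1−p̂) = 0.36250·0.63750 = 0.231094.
SE = √(0.231094/80) = 0.05375.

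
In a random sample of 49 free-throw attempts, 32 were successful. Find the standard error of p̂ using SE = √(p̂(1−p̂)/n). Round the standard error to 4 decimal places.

With x = 32 successes in n = 49, p̂ = 0.65306.
p̂(1−p̂) = 0.65306·0.34694 = 0.226573.
SE = √(0.226573/49) = √0.004623939 = 0.0680.

SE = 0.0680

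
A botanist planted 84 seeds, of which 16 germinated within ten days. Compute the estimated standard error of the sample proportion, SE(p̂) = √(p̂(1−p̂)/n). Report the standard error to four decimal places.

SE = 0.0428

The sample proportion is 16/84 = 0.19048.
p̂(1−p̂) = 0.19048·0.80952 = 0.154197.
SE = √(0.154197/84) = √0.001835679 = 0.0428.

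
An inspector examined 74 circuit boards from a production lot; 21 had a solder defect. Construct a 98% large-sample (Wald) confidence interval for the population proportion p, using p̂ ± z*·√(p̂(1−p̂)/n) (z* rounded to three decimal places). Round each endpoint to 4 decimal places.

(0.1619, 0.4057)

Sample proportion p̂ = 21/74 = 0.28378.
SE(p̂) = √(0.28378·0.71622/74) = 0.052408.
For 98% confidence, z* = 2.326.
Margin = 2.326·0.052408 = 0.12190.
So the interval runs from 0.1619 to 0.4057.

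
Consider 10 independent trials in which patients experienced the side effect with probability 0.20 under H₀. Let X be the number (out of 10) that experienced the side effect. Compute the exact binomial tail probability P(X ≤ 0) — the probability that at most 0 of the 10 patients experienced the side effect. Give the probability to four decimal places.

X ~ Binomial(n=10, p=0.20).
P(X ≤ 0) = C(10,0)·0.20^0·0.80^10.
= 0.107374 = 0.1074.

P = 0.1074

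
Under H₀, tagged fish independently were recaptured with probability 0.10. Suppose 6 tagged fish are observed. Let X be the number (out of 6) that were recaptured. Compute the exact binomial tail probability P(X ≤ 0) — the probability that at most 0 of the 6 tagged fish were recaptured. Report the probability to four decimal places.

X is binomial with n = 6 and p = 0.10.
P(X ≤ 0) = C(6,0)·0.10^0·0.90^6.
= 0.531441 = 0.5314.

P = 0.5314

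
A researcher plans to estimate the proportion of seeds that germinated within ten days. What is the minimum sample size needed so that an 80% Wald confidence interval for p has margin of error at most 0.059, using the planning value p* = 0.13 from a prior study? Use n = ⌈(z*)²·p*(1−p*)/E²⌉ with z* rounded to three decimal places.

For 80% confidence, z* = 1.282.
p*(1−p*) = 0.13·0.87 = 0.1131.
Required n before rounding: 1.643524 × 0.1131 / 0.059² = 53.399.
⌈53.399⌉ = 54.

n = 54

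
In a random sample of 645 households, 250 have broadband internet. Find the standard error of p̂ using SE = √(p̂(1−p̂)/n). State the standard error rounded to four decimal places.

Sample proportion p̂ = 250/645 = 0.38760.
p̂(1−p̂) = 0.237366.
SE = √(0.237366/645) = 0.0192.

SE = 0.0192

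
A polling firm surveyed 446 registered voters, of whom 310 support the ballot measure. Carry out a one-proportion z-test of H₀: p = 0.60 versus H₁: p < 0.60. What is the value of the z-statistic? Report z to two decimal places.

z = 4.10

p̂ = 310/446 = 0.69507.
Null standard error: √(0.60·0.40/446) = √0.000538117 = 0.023197.
z = (p̂ − p₀)/SE = (0.69507 − 0.60)/0.023197 = 4.10.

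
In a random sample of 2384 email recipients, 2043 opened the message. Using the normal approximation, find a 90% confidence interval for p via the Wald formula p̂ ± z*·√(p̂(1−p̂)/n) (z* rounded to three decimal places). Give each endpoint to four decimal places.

(0.8452, 0.8688)

With x = 2043 successes in n = 2384, p̂ = 0.85696.
SE = √(p̂(1−p̂)/n) = √(0.122577/2384) = 0.007171.
For 90% confidence, z* = 1.645.
Margin of error: 1.645 × 0.007171 = 0.01180.
Interval: 0.85696 ± 0.01180 → (0.8452, 0.8688).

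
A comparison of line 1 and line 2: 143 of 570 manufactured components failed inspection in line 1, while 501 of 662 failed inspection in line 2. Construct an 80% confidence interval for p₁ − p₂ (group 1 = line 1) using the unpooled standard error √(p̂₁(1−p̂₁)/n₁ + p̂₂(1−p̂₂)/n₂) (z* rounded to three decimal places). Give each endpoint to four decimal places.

p̂₁ = 143/570 = 0.25088, p̂₂ = 501/662 = 0.75680; p̂₁ − p̂₂ = -0.50592.
Unpooled SE = √(p̂₁(1−p̂₁)/n₁ + p̂₂(1−p̂₂)/n₂) = √(0.000329715 + 0.000278029) = 0.024652.
z* = 1.282 at the 80% level. Margin of error = 0.03160.
So the interval runs from -0.5375 to -0.4743.

(-0.5375, -0.4743)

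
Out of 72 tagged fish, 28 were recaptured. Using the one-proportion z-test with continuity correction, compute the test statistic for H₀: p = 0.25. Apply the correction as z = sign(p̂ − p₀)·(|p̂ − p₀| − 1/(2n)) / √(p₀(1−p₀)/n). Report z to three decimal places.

With x = 28 successes in n = 72, p̂ = 0.38889. p̂ − p₀ = 0.138889.
1/(2n) = 0.006944.
Corrected numerator: |0.138889| − 0.006944 = 0.131945.
Under H₀, SE = √(p₀(1−p₀)/n) = √(0.25·0.75/72) = √0.002604167 = 0.051031.
z = +0.131945/0.051031 = 2.586.

z = 2.586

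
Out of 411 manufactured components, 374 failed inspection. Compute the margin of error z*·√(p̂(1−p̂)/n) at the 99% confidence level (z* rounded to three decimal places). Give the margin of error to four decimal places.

ME = 0.0364

Sample proportion p̂ = 374/411 = 0.90998.
SE = √(p̂(1−p̂)/n) = √(0.081920/411) = 0.014118.
z* = 2.576 at the 99% level.
ME = 2.576·0.014118 = 0.0364.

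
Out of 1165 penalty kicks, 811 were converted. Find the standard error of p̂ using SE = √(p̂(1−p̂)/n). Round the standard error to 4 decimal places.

The sample proportion is 811/1165 = 0.69614.
p̂(1−p̂) = 0.69614·0.30386 = 0.211529.
Dividing by n and taking the root: √0.000181570 = 0.0135.

SE = 0.0135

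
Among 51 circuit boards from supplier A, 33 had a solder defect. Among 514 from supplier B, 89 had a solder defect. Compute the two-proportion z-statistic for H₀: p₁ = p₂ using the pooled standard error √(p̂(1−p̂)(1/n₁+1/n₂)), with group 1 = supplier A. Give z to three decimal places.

Sample proportions: p̂₁ = 33/51 = 0.64706 and p̂₂ = 89/514 = 0.17315.
Pooled p̂ = (33+89)/(51+514) = 122/565 = 0.21593.
Pooled SE = √[0.1693038·0.02155337] ≈ 0.060408.
z = 0.47391/0.060408 = 7.845.

z = 7.845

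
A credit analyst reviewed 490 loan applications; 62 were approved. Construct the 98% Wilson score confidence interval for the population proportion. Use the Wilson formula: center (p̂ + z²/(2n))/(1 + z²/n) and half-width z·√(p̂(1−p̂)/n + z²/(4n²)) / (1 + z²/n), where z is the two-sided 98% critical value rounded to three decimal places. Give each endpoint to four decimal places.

p̂ = 62/490 = 0.12653; z = 2.326, so z² = 5.410276.
1 + z²/n = 1.011041.
Adjusted center: (0.12653 + z²/(2n))/1.011041 = 0.13061.
Radicand: p̂(1−p̂)/n + z²/(4n²) = 0.000225552 + 0.000005633 = 0.000231185.
Half-width = z·√(radicand)/denom = 2.326·0.015205/1.011041 = 0.03498.
CI: 0.13061 ± 0.03498 = (0.0956, 0.1656).

(0.0956, 0.1656)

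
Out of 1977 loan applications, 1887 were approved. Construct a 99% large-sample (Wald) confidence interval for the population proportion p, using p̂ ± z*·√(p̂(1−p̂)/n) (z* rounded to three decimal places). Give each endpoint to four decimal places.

Sample proportion p̂ = 1887/1977 = 0.95448.
SE = √(p̂(1−p̂)/n) = √(0.043451/1977) = 0.004688.
The 99% critical value is z* = 2.576.
Margin = 2.576·0.004688 = 0.01208.
Interval: 0.95448 ± 0.01208 → (0.9424, 0.9666).

(0.9424, 0.9666)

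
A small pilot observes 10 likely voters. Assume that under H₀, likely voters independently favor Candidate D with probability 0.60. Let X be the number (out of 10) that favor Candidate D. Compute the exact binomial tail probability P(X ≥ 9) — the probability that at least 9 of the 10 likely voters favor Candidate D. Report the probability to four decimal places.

P = 0.0464

X is binomial with n = 10 and p = 0.60.
P(X ≥ 9) = C(10,9)·0.60^9·0.40^1 + C(10,10)·0.60^10·0.40^0.
= 0.040311 + 0.006047 = 0.0464.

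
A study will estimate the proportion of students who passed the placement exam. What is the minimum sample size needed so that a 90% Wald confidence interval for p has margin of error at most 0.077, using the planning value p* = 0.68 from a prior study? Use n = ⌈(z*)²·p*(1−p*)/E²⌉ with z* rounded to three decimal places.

n = 100

z* = 1.645 at the 90% level.
p*(1−p*) = 0.68·0.32 = 0.2176.
(z*)²·p*(1−p*)/E² = 2.706025·0.2176/0.005929 = 99.314.
Rounding up, n = 100.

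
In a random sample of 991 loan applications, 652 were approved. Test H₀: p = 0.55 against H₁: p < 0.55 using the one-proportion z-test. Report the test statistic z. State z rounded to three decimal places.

z = 6.829

Sample proportion p̂ = 652/991 = 0.65792.
Under H₀, SE = √(p₀(1−p₀)/n) = √(0.55·0.45/991) = √0.000249748 = 0.015803.
z = (p̂ − p₀)/SE = (0.65792 − 0.55)/0.015803 = 6.829.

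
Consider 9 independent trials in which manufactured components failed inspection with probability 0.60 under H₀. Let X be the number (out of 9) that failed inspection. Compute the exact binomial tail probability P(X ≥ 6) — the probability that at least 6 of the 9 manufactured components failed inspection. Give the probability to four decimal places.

X ~ Binomial(n=9, p=0.60).
P(X ≥ 6) = C(9,6)·0.60^6·0.40^3 + C(9,7)·0.60^7·0.40^2 + C(9,8)·0.60^8·0.40^1 + C(9,9)·0.60^9·0.40^0.
= 0.250823 + 0.161243 + 0.060466 + 0.010078 = 0.4826.

P = 0.4826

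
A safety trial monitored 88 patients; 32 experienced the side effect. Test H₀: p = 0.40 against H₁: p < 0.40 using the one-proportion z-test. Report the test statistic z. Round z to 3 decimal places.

z = -0.696

With x = 32 successes in n = 88, p̂ = 0.36364.
SE₀ = √(0.40·0.60/88) = 0.052223.
Test statistic: z = -0.03636/0.052223 = -0.696.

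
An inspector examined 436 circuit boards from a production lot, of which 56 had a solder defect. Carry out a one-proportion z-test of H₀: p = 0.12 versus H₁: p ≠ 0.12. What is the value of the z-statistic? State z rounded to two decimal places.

z = 0.54

With x = 56 successes in n = 436, p̂ = 0.12844.
Under H₀, SE = √(p₀(1−p₀)/n) = √(0.12·0.88/436) = √0.000242202 = 0.015563.
z = (0.12844 − 0.12)/0.015563 = 0.00844/0.015563 = 0.54.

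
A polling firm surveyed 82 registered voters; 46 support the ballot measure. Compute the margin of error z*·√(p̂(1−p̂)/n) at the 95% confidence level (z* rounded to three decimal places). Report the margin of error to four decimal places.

ME = 0.1074

Sample proportion p̂ = 46/82 = 0.56098.
SE = √(p̂(1−p̂)/n) = √(0.246282/82) = 0.054804.
z* = 1.960 at the 95% level.
Margin of error = z*·SE = 1.960 × 0.054804 = 0.1074.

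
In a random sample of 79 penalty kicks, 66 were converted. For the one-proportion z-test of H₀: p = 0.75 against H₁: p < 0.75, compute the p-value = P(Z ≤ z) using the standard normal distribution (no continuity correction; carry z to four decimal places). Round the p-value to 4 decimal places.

p-value = 0.9603

With x = 66 successes in n = 79, p̂ = 0.83544.
SE₀ = √(0.75·0.25/79) = 0.048718.
z = (p̂ − p₀)/SE = (66/79 − 0.75)/0.048718 ≈ 1.7538.
p-value = P(Z ≤ z) with z = 1.7538 → 0.9603.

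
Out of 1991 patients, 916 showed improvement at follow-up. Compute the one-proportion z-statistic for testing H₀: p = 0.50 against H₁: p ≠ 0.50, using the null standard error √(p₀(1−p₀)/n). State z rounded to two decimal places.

Sample proportion p̂ = 916/1991 = 0.46007.
Under H₀, SE = √(p₀(1−p₀)/n) = √(0.50·0.50/1991) = √0.000125565 = 0.011206.
Test statistic: z = -0.03993/0.011206 = -3.56.

z = -3.56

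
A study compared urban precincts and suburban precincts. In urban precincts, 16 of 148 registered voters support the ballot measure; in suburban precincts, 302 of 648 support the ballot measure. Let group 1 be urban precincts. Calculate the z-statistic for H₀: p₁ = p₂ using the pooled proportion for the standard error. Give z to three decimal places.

z = -8.022

p̂₁ = 16/148 = 0.10811, p̂₂ = 302/648 = 0.46605.
Pooled p̂ = (16+302)/(148+648) = 318/796 = 0.39950.
SE = √[p̂(1−p̂)(1/n₁+1/n₂)] = √[0.39950·0.60050·(1/148+1/648)] ≈ 0.044622.
z = (p̂₁ − p̂₂)/SE = (0.10811 − 0.46605)/0.044622 = -0.35794/0.044622 = -8.022.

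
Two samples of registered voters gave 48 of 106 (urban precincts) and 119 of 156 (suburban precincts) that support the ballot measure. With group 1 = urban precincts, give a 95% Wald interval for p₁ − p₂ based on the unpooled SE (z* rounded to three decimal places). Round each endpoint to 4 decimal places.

p̂₁ = 0.45283, p̂₂ = 0.76282, so the observed difference is -0.30999.
Unpooled SE = √(p̂₁(1−p̂₁)/n₁ + p̂₂(1−p̂₂)/n₂) = √(0.002337500 + 0.001159778) = 0.059138.
The 95% critical value is z* = 1.960. Margin of error = 0.11591.
Interval: -0.30999 ± 0.11591 → (-0.4259, -0.1941).

(-0.4259, -0.1941)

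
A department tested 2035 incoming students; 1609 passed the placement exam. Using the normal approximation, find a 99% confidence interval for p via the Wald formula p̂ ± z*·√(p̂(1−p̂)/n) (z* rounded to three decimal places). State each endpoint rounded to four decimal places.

The sample proportion is 1609/2035 = 0.79066.
Standard error of p̂: √(0.165515/2035) = √0.000081334 = 0.009019.
For 99% confidence, z* = 2.576.
Margin of error: 2.576 × 0.009019 = 0.02323.
So the interval runs from 0.7674 to 0.8139.

(0.7674, 0.8139)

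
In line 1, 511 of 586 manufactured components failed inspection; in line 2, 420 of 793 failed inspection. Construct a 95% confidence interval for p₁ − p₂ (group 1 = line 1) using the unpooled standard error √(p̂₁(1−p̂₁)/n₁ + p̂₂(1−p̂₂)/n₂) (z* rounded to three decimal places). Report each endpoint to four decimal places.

(0.2984, 0.3864)

p̂₁ = 0.87201, p̂₂ = 0.52963, so the observed difference is 0.34238.
SE = √(0.000190454 + 0.000314151) = √0.000504605 = 0.022463.
z* = 1.960 at the 95% level. Margin of error = 0.04403.
So the interval runs from 0.2984 to 0.3864.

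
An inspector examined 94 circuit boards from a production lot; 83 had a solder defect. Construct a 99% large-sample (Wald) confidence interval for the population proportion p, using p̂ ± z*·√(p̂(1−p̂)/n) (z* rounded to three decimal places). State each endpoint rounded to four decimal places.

The sample proportion is 83/94 = 0.88298.
SE = √(p̂(1−p̂)/n) = √(0.103327/94) = 0.033155.
The 99% critical value is z* = 2.576.
Margin of error: 2.576 × 0.033155 = 0.08541.
Interval: 0.88298 ± 0.08541 → (0.7976, 0.9684).

(0.7976, 0.9684)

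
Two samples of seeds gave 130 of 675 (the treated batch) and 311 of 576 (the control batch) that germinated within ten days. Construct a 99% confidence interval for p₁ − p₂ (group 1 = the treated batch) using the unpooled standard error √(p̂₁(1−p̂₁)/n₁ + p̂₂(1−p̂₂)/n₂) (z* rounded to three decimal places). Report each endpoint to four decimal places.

p̂₁ = 130/675 = 0.19259, p̂₂ = 311/576 = 0.53993; p̂₁ − p̂₂ = -0.34734.
Unpooled SE = √(p̂₁(1−p̂₁)/n₁ + p̂₂(1−p̂₂)/n₂) = √(0.000230371 + 0.000431260) = 0.025722.
z* = 2.576 at the 99% level. Margin of error = 0.06626.
So the interval runs from -0.4136 to -0.2811.

(-0.4136, -0.2811)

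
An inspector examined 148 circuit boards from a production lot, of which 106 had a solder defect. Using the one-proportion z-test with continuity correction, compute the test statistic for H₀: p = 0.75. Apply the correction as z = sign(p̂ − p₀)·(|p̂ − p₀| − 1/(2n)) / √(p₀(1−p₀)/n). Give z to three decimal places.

z = -0.854

Sample proportion p̂ = 106/148 = 0.71622. p̂ − p₀ = -0.033784.
Continuity correction 1/(2n) = 1/296 = 0.003378.
Corrected numerator: |-0.033784| − 0.003378 = 0.030406.
SE₀ = √(0.75·0.25/148) = 0.035593.
z = −0.030406/0.035593 = -0.854.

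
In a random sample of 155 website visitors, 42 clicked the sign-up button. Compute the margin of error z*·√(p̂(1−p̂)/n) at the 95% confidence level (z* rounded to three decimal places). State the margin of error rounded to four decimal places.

The sample proportion is 42/155 = 0.27097.
Standard error of p̂: √(0.197544/155) = √0.001274479 = 0.035700.
z* = 1.960 at the 95% level.
Margin of error = z*·SE = 1.960 × 0.035700 = 0.0700.

ME = 0.0700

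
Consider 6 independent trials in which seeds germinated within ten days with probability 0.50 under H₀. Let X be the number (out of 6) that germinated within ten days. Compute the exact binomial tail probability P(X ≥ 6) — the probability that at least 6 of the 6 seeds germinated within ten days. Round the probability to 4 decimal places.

P = 0.0156

X ~ Binomial(n=6, p=0.50).
P(X ≥ 6) = C(6,6)·0.50^6·0.50^0.
= 0.015625 = 0.0156.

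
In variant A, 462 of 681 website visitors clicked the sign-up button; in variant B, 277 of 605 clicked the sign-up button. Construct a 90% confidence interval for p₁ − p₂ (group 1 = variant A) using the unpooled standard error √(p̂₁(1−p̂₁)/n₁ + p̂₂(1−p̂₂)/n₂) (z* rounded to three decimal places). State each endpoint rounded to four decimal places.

(0.1761, 0.2650)

p̂₁ = 462/681 = 0.67841, p̂₂ = 277/605 = 0.45785; p̂₁ − p̂₂ = 0.22056.
Unpooled SE = √(p̂₁(1−p̂₁)/n₁ + p̂₂(1−p̂₂)/n₂) = √(0.000320365 + 0.000410287) = 0.027031.
The 90% critical value is z* = 1.645. Margin of error = 0.04447.
CI: 0.22056 ± 0.04447 = (0.1761, 0.2650).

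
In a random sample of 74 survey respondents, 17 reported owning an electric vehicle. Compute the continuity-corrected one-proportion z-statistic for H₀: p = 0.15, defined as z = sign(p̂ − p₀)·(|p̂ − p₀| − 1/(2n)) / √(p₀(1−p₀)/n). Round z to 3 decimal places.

z = 1.758

Sample proportion p̂ = 17/74 = 0.22973. p̂ − p₀ = 0.079730.
Continuity correction 1/(2n) = 1/148 = 0.006757.
Corrected numerator: |0.079730| − 0.006757 = 0.072973.
SE₀ = √(0.15·0.85/74) = 0.041509.
z = (+)0.072973/0.041509 = 1.758.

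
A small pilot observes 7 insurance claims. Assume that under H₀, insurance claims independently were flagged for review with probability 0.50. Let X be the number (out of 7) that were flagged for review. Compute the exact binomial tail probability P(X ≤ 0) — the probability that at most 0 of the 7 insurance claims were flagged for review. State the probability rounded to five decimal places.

P = 0.00781

X ~ Binomial(n=7, p=0.50).
P(X ≤ 0) = C(7,0)·0.50^0·0.50^7.
= 0.007812 = 0.00781.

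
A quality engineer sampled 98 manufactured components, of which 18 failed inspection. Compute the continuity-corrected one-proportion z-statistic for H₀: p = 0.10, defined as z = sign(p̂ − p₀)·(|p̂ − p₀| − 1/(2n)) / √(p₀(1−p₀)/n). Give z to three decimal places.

z = 2.593

With x = 18 successes in n = 98, p̂ = 0.18367. p̂ − p₀ = 0.083673.
Continuity correction 1/(2n) = 1/196 = 0.005102.
Corrected numerator: |0.083673| − 0.005102 = 0.078571.
Null standard error: √(0.10·0.90/98) = √0.000918367 = 0.030305.
z = (+)0.078571/0.030305 = 2.593.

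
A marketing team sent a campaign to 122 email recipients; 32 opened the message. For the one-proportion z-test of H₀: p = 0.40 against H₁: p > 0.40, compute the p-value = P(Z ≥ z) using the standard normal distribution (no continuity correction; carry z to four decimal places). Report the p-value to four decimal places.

The sample proportion is 32/122 = 0.26230.
Under H₀, SE = √(p₀(1−p₀)/n) = √(0.40·0.60/122) = √0.001967213 = 0.044353.
Test statistic (full precision, shown to 4 dp): z = (32/122 − 0.40)/SE₀ ≈ -3.1047.
From the standard normal, P(Z ≥ z) = 0.9990.

p-value = 0.9990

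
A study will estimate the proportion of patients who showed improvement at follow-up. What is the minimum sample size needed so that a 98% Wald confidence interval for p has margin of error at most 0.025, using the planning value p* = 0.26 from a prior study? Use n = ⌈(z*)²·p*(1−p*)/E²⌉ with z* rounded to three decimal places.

n = 1666

The 98% critical value is z* = 2.326.
p*(1−p*) = 0.26·0.74 = 0.1924.
(z*)²·p*(1−p*)/E² = 5.410276·0.1924/0.000625 = 1665.499.
Rounding up, n = 1666.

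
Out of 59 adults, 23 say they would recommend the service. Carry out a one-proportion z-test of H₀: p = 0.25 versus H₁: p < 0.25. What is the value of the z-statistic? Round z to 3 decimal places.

z = 2.480

p̂ = 23/59 = 0.38983.
SE₀ = √(0.25·0.75/59) = 0.056373.
z = (0.38983 − 0.25)/0.056373 = 0.13983/0.056373 = 2.480.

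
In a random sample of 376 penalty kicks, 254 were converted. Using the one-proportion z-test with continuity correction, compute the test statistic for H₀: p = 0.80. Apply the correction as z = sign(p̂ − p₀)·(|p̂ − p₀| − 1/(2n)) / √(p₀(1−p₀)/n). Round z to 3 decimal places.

z = -5.969

The sample proportion is 254/376 = 0.67553. p̂ − p₀ = -0.124468.
1/(2n) = 0.001330.
Corrected numerator: |-0.124468| − 0.001330 = 0.123138.
Under H₀, SE = √(p₀(1−p₀)/n) = √(0.80·0.20/376) = √0.000425532 = 0.020628.
z = −0.123138/0.020628 = -5.969.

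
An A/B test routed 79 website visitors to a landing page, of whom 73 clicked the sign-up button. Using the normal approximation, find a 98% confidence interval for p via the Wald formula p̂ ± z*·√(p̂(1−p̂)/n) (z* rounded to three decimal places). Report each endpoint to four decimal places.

(0.8547, 0.9934)

Sample proportion p̂ = 73/79 = 0.92405.
SE = √(p̂(1−p̂)/n) = √(0.070181/79) = 0.029806.
z* = 2.326 at the 98% level.
Margin of error: 2.326 × 0.029806 = 0.06933.
CI: 0.92405 ± 0.06933 = (0.8547, 0.9934).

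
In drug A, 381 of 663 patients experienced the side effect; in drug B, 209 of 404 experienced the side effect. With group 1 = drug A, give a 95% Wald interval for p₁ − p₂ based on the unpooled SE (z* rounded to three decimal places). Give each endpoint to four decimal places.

p̂₁ = 0.57466, p̂₂ = 0.51733, so the observed difference is 0.05733.
Unpooled SE = √(p̂₁(1−p̂₁)/n₁ + p̂₂(1−p̂₂)/n₂) = √(0.000368666 + 0.000618069) = 0.031412.
z* = 1.960 at the 95% level. Margin = 1.960·0.031412 = 0.06157.
Interval: 0.05733 ± 0.06157 → (-0.0042, 0.1189).

(-0.0042, 0.1189)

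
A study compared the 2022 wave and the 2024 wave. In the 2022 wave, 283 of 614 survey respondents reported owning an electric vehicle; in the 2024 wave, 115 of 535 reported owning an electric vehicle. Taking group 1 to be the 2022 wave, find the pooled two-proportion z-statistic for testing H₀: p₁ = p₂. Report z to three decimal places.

z = 8.740

p̂₁ = 283/614 = 0.46091, p̂₂ = 115/535 = 0.21495.
Pooling: p̂ = 398/1149 = 0.34639.
SE = √[p̂(1−p̂)(1/n₁+1/n₂)] = √[0.34639·0.65361·(1/614+1/535)] ≈ 0.028141.
z = (p̂₁ − p̂₂)/SE = (0.46091 − 0.21495)/0.028141 = 0.24596/0.028141 = 8.740.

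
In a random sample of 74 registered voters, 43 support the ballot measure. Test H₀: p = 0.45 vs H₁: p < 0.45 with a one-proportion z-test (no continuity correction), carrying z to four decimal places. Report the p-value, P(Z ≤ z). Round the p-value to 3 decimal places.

With x = 43 successes in n = 74, p̂ = 0.58108.
SE₀ = √(0.45·0.55/74) = 0.057832.
Test statistic (full precision, shown to 4 dp): z = (43/74 − 0.45)/SE₀ ≈ 2.2666.
p-value = P(Z ≤ z) with z = 2.2666 → 0.988.

p-value = 0.988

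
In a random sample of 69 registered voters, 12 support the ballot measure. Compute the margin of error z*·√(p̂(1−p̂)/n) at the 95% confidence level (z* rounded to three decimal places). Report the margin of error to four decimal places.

The sample proportion is 12/69 = 0.17391.
SE(p̂) = √(0.17391·0.82609/69) = 0.045630.
z* = 1.960 at the 95% level.
So ME = 0.0894.

ME = 0.0894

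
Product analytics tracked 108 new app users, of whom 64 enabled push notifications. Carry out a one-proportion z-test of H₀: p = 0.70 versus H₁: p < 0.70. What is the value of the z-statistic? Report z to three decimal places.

z = -2.436

Sample proportion p̂ = 64/108 = 0.59259.
Null standard error: √(0.70·0.30/108) = √0.001944444 = 0.044096.
z = (0.59259 − 0.70)/0.044096 = -0.10741/0.044096 = -2.436.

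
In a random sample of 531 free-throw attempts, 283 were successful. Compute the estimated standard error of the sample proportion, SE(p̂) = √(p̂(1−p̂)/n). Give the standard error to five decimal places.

SE = 0.02165

p̂ = 283/531 = 0.53296.
p̂(1−p̂) = 0.248914.
Dividing by n and taking the root: √0.000468765 = 0.02165.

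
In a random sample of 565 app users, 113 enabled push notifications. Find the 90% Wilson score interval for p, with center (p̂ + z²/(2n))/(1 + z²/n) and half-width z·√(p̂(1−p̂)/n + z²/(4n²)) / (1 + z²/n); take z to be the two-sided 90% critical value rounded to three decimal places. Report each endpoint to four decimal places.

(0.1738, 0.2291)

p̂ = 113/565 = 0.20000; z = 1.645, so z² = 2.706025.
Denominator 1 + z²/n = 1 + 2.706025/565 = 1.004789.
Center = (0.20000 + 0.002395)/1.004789 = 0.20143.
Radicand: p̂(1−p̂)/n + z²/(4n²) = 0.000283186 + 0.000002119 = 0.000285305.
Half-width = 1.645·√0.000285305/1.004789 = 0.02765.
So the interval runs from 0.1738 to 0.2291.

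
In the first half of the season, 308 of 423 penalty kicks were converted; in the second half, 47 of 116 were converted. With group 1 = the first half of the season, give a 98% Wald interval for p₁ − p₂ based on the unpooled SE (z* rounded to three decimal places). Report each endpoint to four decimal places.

(0.2056, 0.4403)

p̂₁ = 308/423 = 0.72813, p̂₂ = 47/116 = 0.40517; p̂₁ − p̂₂ = 0.32296.
SE = √(0.000467980 + 0.002077653) = √0.002545633 = 0.050454.
z* = 2.326 at the 98% level. Margin of error = 0.11736.
Interval: 0.32296 ± 0.11736 → (0.2056, 0.4403).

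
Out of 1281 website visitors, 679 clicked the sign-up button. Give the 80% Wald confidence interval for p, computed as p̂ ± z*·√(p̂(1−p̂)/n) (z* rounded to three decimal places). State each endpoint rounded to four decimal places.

Sample proportion p̂ = 679/1281 = 0.53005.
SE = √(p̂(1−p̂)/n) = √(0.249097/1281) = 0.013945.
For 80% confidence, z* = 1.282.
Margin of error: 1.282 × 0.013945 = 0.01788.
So the interval runs from 0.5122 to 0.5479.

(0.5122, 0.5479)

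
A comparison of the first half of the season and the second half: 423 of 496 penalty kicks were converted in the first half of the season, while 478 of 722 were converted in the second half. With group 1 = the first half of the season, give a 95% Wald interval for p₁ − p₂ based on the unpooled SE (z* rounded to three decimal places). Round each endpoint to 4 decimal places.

p̂₁ = 423/496 = 0.85282, p̂₂ = 478/722 = 0.66205; p̂₁ − p̂₂ = 0.19077.
SE = √(0.000253057 + 0.000309889) = √0.000562946 = 0.023726.
z* = 1.960 at the 95% level. Margin = 1.960·0.023726 = 0.04650.
CI: 0.19077 ± 0.04650 = (0.1443, 0.2373).

(0.1443, 0.2373)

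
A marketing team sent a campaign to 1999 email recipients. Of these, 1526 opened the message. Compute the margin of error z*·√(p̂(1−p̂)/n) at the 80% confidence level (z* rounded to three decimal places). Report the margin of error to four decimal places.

ME = 0.0122

The sample proportion is 1526/1999 = 0.76338.
SE = √(p̂(1−p̂)/n) = √(0.180630/1999) = 0.009506.
z* = 1.282 at the 80% level.
Margin of error = z*·SE = 1.282 × 0.009506 = 0.0122.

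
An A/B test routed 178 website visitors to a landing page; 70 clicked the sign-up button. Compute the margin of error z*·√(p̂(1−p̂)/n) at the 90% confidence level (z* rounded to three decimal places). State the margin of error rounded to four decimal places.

ME = 0.0602

The sample proportion is 70/178 = 0.39326.
Standard error of p̂: √(0.238606/178) = √0.001340484 = 0.036613.
For 90% confidence, z* = 1.645.
ME = 1.645·0.036613 = 0.0602.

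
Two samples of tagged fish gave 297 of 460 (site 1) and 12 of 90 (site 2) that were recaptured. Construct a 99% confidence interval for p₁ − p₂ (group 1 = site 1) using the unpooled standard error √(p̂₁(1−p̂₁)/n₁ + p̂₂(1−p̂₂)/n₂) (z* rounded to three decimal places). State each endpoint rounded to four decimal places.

p̂₁ = 0.64565, p̂₂ = 0.13333, so the observed difference is 0.51232.
Unpooled SE = √(p̂₁(1−p̂₁)/n₁ + p̂₂(1−p̂₂)/n₂) = √(0.000497360 + 0.001283951) = 0.042206.
z* = 2.576 at the 99% level. Margin = 2.576·0.042206 = 0.10872.
Interval: 0.51232 ± 0.10872 → (0.4036, 0.6210).

(0.4036, 0.6210)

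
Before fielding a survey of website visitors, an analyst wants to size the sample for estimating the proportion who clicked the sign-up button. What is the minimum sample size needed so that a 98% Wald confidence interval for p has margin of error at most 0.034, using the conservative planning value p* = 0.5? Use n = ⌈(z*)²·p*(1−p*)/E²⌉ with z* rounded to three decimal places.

The 98% critical value is z* = 2.326.
p*(1−p*) = 0.50·0.50 = 0.2500.
Required n before rounding: 5.410276 × 0.2500 / 0.034² = 1170.042.
⌈1170.042⌉ = 1171.

n = 1171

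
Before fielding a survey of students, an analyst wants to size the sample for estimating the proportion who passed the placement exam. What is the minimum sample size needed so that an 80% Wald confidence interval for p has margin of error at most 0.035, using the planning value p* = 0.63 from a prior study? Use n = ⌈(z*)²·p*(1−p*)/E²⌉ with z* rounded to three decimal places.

n = 313

z* = 1.282 at the 80% level.
p*(1−p*) = 0.63·0.37 = 0.2331.
(z*)²·p*(1−p*)/E² = 1.643524·0.2331/0.001225 = 312.739.
⌈312.739⌉ = 313.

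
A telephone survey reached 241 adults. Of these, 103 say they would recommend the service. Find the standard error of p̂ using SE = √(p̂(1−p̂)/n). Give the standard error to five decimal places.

SE = 0.03187

p̂ = 103/241 = 0.42739.
p̂(1−p̂) = 0.244728.
Dividing by n and taking the root: √0.001015469 = 0.03187.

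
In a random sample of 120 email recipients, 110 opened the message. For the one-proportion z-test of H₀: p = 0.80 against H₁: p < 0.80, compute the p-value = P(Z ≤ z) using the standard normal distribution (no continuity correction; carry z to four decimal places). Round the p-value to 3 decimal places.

p-value = 0.999

Sample proportion p̂ = 110/120 = 0.91667.
Null standard error: √(0.80·0.20/120) = √0.001333333 = 0.036515.
Test statistic (full precision, shown to 4 dp): z = (110/120 − 0.80)/SE₀ ≈ 3.1950.
From the standard normal, P(Z ≤ z) = 0.999.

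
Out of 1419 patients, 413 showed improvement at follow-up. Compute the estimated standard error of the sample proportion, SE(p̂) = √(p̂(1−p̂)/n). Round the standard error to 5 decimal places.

p̂ = 413/1419 = 0.29105.
p̂(1−p̂) = 0.206340.
Dividing by n and taking the root: √0.000145412 = 0.01206.

SE = 0.01206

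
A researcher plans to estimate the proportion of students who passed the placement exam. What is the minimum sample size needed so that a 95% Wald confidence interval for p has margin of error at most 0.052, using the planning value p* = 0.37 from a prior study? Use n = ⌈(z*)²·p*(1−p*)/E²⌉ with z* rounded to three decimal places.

n = 332

The 95% critical value is z* = 1.960.
p*(1−p*) = 0.37·0.63 = 0.2331.
(z*)²·p*(1−p*)/E² = 3.841600·0.2331/0.002704 = 331.168.
⌈331.168⌉ = 332.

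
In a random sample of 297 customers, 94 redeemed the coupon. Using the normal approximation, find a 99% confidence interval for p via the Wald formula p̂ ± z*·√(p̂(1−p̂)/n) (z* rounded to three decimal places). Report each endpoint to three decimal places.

With x = 94 successes in n = 297, p̂ = 0.31650.
Standard error of p̂: √(0.216327/297) = √0.000728374 = 0.026988.
z* = 2.576 at the 99% level.
Margin = 2.576·0.026988 = 0.06952.
So the interval runs from 0.247 to 0.386.

(0.247, 0.386)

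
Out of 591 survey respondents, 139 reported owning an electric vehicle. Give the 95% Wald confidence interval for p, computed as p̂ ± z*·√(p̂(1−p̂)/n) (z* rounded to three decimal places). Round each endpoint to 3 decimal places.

(0.201, 0.269)

With x = 139 successes in n = 591, p̂ = 0.23519.
SE(p̂) = √(0.23519·0.76481/591) = 0.017446.
For 95% confidence, z* = 1.960.
Margin of error: 1.960 × 0.017446 = 0.03419.
Interval: 0.23519 ± 0.03419 → (0.201, 0.269).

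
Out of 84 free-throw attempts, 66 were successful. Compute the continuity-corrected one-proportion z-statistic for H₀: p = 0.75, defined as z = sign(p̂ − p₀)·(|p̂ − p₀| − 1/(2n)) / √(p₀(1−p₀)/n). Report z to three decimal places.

z = 0.630

p̂ = 66/84 = 0.78571. p̂ − p₀ = 0.035714.
1/(2n) = 0.005952.
Corrected numerator: |0.035714| − 0.005952 = 0.029762.
SE₀ = √(0.75·0.25/84) = 0.047246.
z = (+)0.029762/0.047246 = 0.630.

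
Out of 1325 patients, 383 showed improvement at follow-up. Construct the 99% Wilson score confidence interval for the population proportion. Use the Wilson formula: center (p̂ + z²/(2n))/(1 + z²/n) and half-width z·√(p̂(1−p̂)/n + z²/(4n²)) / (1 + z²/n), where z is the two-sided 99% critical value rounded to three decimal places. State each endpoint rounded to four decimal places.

p̂ = 383/1325 = 0.28906; z = 2.576, so z² = 6.635776.
Denominator 1 + z²/n = 1 + 6.635776/1325 = 1.005008.
Adjusted center: (0.28906 + z²/(2n))/1.005008 = 0.29011.
Radicand: p̂(1−p̂)/n + z²/(4n²) = 0.000155097 + 0.000000945 = 0.000156042.
Half-width = 2.576·√0.000156042/1.005008 = 0.03202.
CI: 0.29011 ± 0.03202 = (0.2581, 0.3221).

(0.2581, 0.3221)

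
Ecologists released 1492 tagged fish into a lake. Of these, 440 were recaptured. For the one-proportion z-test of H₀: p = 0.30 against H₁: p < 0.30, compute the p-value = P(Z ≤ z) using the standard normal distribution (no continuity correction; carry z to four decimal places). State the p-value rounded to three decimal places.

The sample proportion is 440/1492 = 0.29491.
SE₀ = √(0.30·0.70/1492) = 0.011864.
z = (p̂ − p₀)/SE = (440/1492 − 0.30)/0.011864 ≈ -0.4294.
From the standard normal, P(Z ≤ z) = 0.334.

p-value = 0.334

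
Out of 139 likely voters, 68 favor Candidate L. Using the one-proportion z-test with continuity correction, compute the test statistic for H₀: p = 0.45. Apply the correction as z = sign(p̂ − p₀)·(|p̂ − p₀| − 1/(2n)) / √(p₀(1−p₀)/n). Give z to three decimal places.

Sample proportion p̂ = 68/139 = 0.48921. p̂ − p₀ = 0.039209.
1/(2n) = 0.003597.
Corrected numerator: |0.039209| − 0.003597 = 0.035612.
Null standard error: √(0.45·0.55/139) = √0.001780576 = 0.042197.
z = (+)0.035612/0.042197 = 0.844.

z = 0.844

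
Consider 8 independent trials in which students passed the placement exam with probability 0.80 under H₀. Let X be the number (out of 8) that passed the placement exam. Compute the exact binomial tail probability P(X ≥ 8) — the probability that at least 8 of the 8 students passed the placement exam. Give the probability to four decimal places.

P = 0.1678

X is binomial with n = 8 and p = 0.80.
P(X ≥ 8) = C(8,8)·0.80^8·0.20^0.
= 0.167772 = 0.1678.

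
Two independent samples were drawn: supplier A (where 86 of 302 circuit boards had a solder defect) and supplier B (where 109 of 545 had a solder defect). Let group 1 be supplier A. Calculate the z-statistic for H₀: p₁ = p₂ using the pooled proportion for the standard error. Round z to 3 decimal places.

z = 2.807

Sample proportions: p̂₁ = 86/302 = 0.28477 and p̂₂ = 109/545 = 0.20000.
Pooling: p̂ = 195/847 = 0.23022.
SE = √[p̂(1−p̂)(1/n₁+1/n₂)] = √[0.23022·0.76978·(1/302+1/545)] ≈ 0.030199.
z = (p̂₁ − p̂₂)/SE = (0.28477 − 0.20000)/0.030199 = 0.08477/0.030199 = 2.807.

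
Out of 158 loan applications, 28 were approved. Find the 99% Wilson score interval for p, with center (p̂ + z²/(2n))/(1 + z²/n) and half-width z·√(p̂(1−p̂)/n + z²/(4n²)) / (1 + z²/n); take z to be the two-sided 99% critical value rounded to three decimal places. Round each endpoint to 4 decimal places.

(0.1125, 0.2680)

Here p̂ = 28/158 = 0.17722 and z = 2.576 (z² = 6.635776).
1 + z²/n = 1.041999.
Adjusted center: (0.17722 + z²/(2n))/1.041999 = 0.19023.
Radicand: p̂(1−p̂)/n + z²/(4n²) = 0.000922848 + 0.000066453 = 0.000989301.
Half-width = 2.576·√0.000989301/1.041999 = 0.07776.
Interval: 0.19023 ± 0.07776 → (0.1125, 0.2680).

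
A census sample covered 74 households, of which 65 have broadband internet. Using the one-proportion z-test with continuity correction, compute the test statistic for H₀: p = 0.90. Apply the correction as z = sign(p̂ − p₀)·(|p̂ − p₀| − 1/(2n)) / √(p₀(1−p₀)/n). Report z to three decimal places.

The sample proportion is 65/74 = 0.87838. p̂ − p₀ = -0.021622.
1/(2n) = 0.006757.
Corrected numerator: |-0.021622| − 0.006757 = 0.014865.
Under H₀, SE = √(p₀(1−p₀)/n) = √(0.90·0.10/74) = √0.001216216 = 0.034874.
z = (−)0.014865/0.034874 = -0.426.

z = -0.426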